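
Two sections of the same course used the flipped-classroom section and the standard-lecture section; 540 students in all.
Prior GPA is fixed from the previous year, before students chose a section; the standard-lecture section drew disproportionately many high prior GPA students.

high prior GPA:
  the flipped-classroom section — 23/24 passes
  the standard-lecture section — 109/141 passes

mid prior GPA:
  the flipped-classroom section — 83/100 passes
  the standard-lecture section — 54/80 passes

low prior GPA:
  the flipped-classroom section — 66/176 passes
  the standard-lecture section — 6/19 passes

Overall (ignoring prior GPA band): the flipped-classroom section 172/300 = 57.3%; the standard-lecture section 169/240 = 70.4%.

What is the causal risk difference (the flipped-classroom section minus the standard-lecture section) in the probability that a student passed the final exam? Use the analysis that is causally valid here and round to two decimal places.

+0.13

Since prior GPA band is a pre-existing factor (not a product of the teaching method) and it affects the outcome on its own, it is a confounder. The stratified rates, not the pooled rate, identify the causal effect.
Adjusting over the population distribution of prior GPA band: 0.306·(0.958−0.773) + 0.333·(0.830−0.675) + 0.361·(0.375−0.316) = +0.130.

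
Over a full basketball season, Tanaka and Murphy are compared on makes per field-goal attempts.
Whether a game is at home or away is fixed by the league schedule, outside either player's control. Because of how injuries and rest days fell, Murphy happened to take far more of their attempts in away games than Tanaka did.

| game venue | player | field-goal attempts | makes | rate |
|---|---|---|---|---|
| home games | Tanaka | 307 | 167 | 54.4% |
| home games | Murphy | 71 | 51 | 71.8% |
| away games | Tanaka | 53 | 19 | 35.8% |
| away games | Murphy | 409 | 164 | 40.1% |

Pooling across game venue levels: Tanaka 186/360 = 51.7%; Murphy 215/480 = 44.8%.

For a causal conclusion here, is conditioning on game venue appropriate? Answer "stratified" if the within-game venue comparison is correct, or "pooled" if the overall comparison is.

stratified

Within every game venue level Murphy has the higher rate, yet pooled Tanaka does — Simpson's reversal.
The imbalance in game venue arose from how field-goal attempts were allocated, not from anything the player did; and game venue independently affects the outcome. The pooled gap is confounded — condition on game venue.
Within each level — home games: 54.4% vs 71.8%; away games: 35.8% vs 40.1% — Murphy is higher every time.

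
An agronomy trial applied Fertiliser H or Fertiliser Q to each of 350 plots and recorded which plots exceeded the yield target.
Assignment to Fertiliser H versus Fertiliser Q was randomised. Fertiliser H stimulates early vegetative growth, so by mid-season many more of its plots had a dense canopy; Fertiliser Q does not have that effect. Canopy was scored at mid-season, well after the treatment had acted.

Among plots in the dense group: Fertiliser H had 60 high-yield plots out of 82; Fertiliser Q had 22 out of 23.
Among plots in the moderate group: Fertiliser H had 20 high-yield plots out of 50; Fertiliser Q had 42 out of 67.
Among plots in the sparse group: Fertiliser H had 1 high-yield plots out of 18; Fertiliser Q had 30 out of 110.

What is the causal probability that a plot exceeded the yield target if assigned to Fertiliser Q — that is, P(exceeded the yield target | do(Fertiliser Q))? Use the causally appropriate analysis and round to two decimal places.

0.47

Because the fertiliser influences mid-season canopy, mid-season canopy is a post-treatment mediator, not a confounder. Stratifying on it would bias the estimate; the causal effect is the crude pooled difference.
So P(outcome | do(Fertiliser Q)) is just the pooled rate for Fertiliser Q: 94/200 = 0.470.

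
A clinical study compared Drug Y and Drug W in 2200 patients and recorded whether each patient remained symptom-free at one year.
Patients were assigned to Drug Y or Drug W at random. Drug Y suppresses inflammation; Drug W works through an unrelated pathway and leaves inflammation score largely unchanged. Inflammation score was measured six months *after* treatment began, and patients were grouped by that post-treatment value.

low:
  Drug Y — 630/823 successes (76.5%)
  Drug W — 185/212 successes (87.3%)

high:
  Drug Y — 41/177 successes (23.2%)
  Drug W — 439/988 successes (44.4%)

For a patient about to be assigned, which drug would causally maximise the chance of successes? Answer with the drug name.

Within every inflammation score level Drug W has the higher rate, yet pooled Drug Y does — Simpson's reversal.
Inflammation score is downstream of the drug. One should not condition on a consequence of treatment, so the overall rates are the right comparison.
Pooled: Drug Y 67.1% vs Drug W 52.0%; Drug Y is higher overall.

Drug Y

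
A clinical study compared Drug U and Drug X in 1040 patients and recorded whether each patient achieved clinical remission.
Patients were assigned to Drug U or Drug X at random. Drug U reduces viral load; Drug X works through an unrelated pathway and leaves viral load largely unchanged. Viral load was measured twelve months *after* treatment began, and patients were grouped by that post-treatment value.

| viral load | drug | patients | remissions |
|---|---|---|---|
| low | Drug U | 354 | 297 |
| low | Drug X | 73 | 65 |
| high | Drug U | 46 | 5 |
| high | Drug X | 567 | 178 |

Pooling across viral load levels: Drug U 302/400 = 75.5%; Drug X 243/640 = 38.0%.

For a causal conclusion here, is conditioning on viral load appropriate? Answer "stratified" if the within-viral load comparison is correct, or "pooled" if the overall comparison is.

pooled

Within every viral load level Drug X has the higher rate, yet pooled Drug U does — Simpson's reversal.
Viral load is downstream of the drug. One should not condition on a consequence of treatment, so the overall rates are the right comparison.
Pooled: Drug U 75.5% vs Drug X 38.0%; Drug U is higher overall.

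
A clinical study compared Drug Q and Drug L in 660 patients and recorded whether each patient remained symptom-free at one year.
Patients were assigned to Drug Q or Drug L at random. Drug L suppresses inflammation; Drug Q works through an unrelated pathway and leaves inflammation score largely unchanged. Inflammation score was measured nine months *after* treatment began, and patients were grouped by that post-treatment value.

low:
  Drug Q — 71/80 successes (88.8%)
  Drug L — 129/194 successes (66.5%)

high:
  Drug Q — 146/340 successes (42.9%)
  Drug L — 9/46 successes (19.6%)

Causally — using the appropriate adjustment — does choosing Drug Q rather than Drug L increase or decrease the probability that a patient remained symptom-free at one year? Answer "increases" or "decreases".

decreases

Inflammation score here is a post-treatment variable shaped by the drug; conditioning on it would introduce bias rather than remove it. The overall comparison is the causal one.
Pooled: Drug Q 51.7% vs Drug L 57.5%; Drug L is higher overall.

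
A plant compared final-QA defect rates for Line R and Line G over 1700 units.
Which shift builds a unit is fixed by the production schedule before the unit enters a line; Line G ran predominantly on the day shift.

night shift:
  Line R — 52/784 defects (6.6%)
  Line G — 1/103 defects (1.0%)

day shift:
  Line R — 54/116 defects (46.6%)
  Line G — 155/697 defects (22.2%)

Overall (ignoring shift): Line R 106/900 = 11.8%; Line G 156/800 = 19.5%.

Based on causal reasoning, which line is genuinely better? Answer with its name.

Line G

Shift differs across lines for reasons unrelated to any effect of the line itself, and it separately predicts the outcome — a classic confounder. We must compare within shift levels.
Within each level — night shift: 6.6% vs 1.0%; day shift: 46.6% vs 22.2% — Line G is lower every time.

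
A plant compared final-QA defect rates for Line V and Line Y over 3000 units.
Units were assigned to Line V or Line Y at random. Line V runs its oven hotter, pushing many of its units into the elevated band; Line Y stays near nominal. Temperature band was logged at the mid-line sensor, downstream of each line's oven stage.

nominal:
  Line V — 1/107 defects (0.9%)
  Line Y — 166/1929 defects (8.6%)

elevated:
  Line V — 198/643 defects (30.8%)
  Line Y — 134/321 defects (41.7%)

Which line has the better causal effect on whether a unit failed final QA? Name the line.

Line Y

In-process temperature band is downstream of the line. One should not condition on a consequence of treatment, so the overall rates are the right comparison.
Pooled: Line V 26.5% vs Line Y 13.3%; Line Y is lower overall.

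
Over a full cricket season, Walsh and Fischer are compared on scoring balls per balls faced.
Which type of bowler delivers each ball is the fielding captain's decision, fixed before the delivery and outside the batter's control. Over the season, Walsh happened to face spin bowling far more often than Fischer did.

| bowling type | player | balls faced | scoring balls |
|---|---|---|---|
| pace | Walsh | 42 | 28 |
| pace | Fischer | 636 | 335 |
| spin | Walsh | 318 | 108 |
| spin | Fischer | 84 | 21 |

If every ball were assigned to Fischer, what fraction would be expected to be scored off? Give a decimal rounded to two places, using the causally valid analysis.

0.42

Since bowling type is a pre-existing factor (not a product of the player) and it affects the outcome on its own, it is a confounder. The stratified rates, not the pooled rate, identify the causal effect.
Standardising Fischer to the population bowling type mix: 0.628·335/636 + 0.372·21/84 = 0.424.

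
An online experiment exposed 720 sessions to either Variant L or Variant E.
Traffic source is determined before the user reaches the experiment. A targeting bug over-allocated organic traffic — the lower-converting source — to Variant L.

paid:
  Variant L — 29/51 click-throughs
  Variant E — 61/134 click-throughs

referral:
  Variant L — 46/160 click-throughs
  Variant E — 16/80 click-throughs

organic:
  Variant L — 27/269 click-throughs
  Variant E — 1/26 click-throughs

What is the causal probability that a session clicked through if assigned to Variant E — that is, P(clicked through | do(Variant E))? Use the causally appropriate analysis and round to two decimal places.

0.20

Traffic source differs across variants for reasons unrelated to any effect of the variant itself, and it separately predicts the outcome — a classic confounder. We must compare within traffic source levels.
Standardising Variant E to the population traffic source mix: 0.257·61/134 + 0.333·16/80 + 0.410·1/26 = 0.199.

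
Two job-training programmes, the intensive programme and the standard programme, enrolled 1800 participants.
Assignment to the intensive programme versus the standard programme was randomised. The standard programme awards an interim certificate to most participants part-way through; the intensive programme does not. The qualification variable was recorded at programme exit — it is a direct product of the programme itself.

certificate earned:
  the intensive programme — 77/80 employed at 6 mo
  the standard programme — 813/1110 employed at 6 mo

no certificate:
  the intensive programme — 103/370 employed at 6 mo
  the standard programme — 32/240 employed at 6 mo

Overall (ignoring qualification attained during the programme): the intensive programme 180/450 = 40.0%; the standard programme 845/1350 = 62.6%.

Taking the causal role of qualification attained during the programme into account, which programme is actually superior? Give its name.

Qualification attained during the programme here is a post-treatment variable shaped by the programme; conditioning on it would introduce bias rather than remove it. The overall comparison is the causal one.
Pooled: the intensive programme 40.0% vs the standard programme 62.6%; the standard programme is higher overall.

the standard programme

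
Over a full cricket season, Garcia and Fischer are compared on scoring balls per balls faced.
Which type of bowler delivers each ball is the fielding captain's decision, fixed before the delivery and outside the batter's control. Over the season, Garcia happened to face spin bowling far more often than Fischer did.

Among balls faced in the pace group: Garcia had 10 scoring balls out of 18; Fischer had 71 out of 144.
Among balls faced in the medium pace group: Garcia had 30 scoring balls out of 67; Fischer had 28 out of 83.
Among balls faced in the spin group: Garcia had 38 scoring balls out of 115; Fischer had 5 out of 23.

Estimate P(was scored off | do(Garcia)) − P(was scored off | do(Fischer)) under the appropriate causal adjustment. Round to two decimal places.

+0.09

Here bowling type is a common cause — it drives both which player a case falls under and the outcome. The crude comparison mixes populations; the stratum-specific rates are the causally relevant ones.
Adjusting over the population distribution of bowling type: 0.360·(0.556−0.493) + 0.333·(0.448−0.337) + 0.307·(0.330−0.217) = +0.094.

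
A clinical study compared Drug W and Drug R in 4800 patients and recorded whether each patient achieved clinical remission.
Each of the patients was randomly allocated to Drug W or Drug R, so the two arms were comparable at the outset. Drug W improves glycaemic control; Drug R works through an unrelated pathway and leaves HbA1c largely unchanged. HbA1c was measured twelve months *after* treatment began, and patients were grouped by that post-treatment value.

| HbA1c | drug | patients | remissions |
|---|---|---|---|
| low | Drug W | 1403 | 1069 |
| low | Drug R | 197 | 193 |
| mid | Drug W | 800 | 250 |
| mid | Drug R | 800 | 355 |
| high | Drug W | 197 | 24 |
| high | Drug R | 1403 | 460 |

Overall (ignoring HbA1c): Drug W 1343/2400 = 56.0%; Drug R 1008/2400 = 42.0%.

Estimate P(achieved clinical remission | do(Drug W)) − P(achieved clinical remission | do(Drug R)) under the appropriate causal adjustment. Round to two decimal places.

Because the drug influences HbA1c, HbA1c is a post-treatment mediator, not a confounder. Stratifying on it would bias the estimate; the causal effect is the crude pooled difference.
The causal difference is the pooled difference: 0.560 − 0.420 = +0.140.

+0.14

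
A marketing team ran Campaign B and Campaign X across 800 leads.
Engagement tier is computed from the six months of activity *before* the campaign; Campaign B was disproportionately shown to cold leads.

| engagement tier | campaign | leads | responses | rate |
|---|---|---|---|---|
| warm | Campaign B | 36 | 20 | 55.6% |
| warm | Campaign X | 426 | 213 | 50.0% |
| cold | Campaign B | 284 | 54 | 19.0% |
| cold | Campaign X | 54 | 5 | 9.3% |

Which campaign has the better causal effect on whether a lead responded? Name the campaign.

The engagement tier-specific comparison favours Campaign B throughout, but the pooled figures favour Campaign X. The question is whether to condition on engagement tier.
The imbalance in engagement tier arose from how leads were allocated, not from anything the campaign did; and engagement tier independently affects the outcome. The pooled gap is confounded — condition on engagement tier.
Within each level — warm: 55.6% vs 50.0%; cold: 19.0% vs 9.3% — Campaign B is higher every time.

Campaign B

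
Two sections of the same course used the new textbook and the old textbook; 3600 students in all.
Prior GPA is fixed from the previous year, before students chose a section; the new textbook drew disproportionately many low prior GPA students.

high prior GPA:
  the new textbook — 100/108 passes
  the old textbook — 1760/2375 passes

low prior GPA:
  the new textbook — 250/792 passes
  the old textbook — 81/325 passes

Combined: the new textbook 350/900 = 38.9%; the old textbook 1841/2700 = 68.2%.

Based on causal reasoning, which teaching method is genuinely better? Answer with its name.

Within every prior GPA band level the new textbook has the higher rate, yet pooled the old textbook does — Simpson's reversal.
Here prior GPA band is a common cause — it drives both which teaching method a case falls under and the outcome. The crude comparison mixes populations; the stratum-specific rates are the causally relevant ones.
Within each level — high prior GPA: 92.6% vs 74.1%; low prior GPA: 31.6% vs 24.9% — the new textbook is higher every time.

the new textbook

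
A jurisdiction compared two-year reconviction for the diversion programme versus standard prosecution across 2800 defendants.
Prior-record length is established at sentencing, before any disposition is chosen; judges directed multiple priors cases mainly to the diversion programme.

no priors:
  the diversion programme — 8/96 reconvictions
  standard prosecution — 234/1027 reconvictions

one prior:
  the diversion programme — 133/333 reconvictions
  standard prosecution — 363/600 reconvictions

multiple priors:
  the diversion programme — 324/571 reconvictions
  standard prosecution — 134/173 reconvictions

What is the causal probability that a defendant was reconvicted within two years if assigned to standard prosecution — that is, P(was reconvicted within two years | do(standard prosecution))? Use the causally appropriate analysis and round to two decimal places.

0.50

Since prior-record length is a pre-existing factor (not a product of the disposition) and it affects the outcome on its own, it is a confounder. The stratified rates, not the pooled rate, identify the causal effect.
Standardising standard prosecution to the population prior-record length mix: 0.401·234/1027 + 0.333·363/600 + 0.266·134/173 = 0.499.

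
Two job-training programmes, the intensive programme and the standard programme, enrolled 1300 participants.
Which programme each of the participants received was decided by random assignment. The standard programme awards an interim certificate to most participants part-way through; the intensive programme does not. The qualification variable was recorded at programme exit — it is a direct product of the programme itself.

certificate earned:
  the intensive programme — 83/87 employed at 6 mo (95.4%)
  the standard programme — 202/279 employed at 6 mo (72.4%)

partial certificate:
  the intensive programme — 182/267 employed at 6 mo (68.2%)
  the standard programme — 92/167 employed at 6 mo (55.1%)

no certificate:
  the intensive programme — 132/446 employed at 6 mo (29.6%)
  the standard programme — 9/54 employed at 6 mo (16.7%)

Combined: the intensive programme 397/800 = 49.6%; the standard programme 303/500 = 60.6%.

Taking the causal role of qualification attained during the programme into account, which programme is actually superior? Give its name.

Stratifying would compare programmes among participants the programmes themselves sorted into qualification attained during the programme groups — a form of selection on an intermediate. The unconditioned pooled rates give the total causal effect.
Pooled: the intensive programme 49.6% vs the standard programme 60.6%; the standard programme is higher overall.

the standard programme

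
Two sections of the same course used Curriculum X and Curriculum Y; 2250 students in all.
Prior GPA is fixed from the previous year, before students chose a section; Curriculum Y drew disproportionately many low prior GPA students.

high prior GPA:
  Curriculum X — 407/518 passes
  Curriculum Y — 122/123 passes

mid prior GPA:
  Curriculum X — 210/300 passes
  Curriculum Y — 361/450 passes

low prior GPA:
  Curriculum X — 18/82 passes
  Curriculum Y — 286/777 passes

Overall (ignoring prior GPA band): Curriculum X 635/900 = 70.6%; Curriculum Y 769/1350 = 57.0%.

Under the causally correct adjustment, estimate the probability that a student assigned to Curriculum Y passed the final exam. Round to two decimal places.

Here prior GPA band is a common cause — it drives both which teaching method a case falls under and the outcome. The crude comparison mixes populations; the stratum-specific rates are the causally relevant ones.
Standardising Curriculum Y to the population prior GPA band mix: 0.285·122/123 + 0.333·361/450 + 0.382·286/777 = 0.691.

0.69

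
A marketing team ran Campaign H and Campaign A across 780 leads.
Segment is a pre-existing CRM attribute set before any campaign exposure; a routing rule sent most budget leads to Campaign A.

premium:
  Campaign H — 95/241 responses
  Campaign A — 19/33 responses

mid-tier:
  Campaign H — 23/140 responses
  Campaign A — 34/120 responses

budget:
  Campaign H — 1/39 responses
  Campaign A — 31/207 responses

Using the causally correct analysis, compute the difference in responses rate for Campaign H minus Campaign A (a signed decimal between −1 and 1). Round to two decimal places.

-0.14

Nothing the campaign does changes customer segment; the imbalance is an allocation artefact. With customer segment also predicting the outcome, the pooled figure is confounded, and the within-stratum comparison is the causal one.
Adjusting over the population distribution of customer segment: 0.351·(0.394−0.576) + 0.333·(0.164−0.283) + 0.315·(0.026−0.150) = -0.143.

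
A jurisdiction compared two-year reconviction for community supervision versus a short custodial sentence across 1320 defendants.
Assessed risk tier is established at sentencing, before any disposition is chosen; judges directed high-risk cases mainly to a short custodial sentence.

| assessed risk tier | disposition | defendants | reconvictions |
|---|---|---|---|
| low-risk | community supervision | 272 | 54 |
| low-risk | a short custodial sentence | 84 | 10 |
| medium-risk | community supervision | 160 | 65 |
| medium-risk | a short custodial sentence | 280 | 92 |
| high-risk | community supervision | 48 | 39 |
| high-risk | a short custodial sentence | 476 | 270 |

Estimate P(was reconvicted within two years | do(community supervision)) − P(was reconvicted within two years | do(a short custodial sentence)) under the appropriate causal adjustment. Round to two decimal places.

The assessed risk tier-specific comparison favours a short custodial sentence throughout, but the pooled figures favour community supervision. The question is whether to condition on assessed risk tier.
Since assessed risk tier is a pre-existing factor (not a product of the disposition) and it affects the outcome on its own, it is a confounder. The stratified rates, not the pooled rate, identify the causal effect.
Adjusting over the population distribution of assessed risk tier: 0.270·(0.199−0.119) + 0.333·(0.406−0.329) + 0.397·(0.812−0.567) = +0.145.

+0.14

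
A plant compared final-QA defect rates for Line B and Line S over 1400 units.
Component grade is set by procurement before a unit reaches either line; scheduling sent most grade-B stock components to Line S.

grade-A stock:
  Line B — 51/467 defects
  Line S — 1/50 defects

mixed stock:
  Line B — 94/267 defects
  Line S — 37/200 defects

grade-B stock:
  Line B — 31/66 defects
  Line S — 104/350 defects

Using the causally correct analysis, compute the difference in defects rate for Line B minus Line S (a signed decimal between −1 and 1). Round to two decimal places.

+0.14

The imbalance in component grade arose from how units were allocated, not from anything the line did; and component grade independently affects the outcome. The pooled gap is confounded — condition on component grade.
Adjusting over the population distribution of component grade: 0.369·(0.109−0.020) + 0.334·(0.352−0.185) + 0.297·(0.470−0.297) = +0.140.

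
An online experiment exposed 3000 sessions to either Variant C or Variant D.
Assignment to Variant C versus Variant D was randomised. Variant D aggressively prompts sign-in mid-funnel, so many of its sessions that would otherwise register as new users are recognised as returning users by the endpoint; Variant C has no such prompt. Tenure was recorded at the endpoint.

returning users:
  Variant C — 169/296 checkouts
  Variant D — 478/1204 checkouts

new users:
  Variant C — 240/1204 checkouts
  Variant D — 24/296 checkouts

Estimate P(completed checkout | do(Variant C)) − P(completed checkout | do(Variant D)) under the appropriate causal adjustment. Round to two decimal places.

-0.06

User tenure here is a post-treatment variable shaped by the variant; conditioning on it would introduce bias rather than remove it. The overall comparison is the causal one.
The causal difference is the pooled difference: 0.273 − 0.335 = -0.062.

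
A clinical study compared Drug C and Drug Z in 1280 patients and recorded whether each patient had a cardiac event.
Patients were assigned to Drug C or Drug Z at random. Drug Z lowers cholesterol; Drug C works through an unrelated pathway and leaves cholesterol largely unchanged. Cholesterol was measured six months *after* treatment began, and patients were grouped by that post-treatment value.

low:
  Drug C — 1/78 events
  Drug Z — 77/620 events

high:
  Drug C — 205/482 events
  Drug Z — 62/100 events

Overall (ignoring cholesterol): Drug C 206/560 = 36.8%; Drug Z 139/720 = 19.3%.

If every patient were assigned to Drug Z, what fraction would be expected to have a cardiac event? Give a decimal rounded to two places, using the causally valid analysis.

Stratifying would compare drugs among patients the drugs themselves sorted into cholesterol groups — a form of selection on an intermediate. The unconditioned pooled rates give the total causal effect.
So P(outcome | do(Drug Z)) is just the pooled rate for Drug Z: 139/720 = 0.193.

0.19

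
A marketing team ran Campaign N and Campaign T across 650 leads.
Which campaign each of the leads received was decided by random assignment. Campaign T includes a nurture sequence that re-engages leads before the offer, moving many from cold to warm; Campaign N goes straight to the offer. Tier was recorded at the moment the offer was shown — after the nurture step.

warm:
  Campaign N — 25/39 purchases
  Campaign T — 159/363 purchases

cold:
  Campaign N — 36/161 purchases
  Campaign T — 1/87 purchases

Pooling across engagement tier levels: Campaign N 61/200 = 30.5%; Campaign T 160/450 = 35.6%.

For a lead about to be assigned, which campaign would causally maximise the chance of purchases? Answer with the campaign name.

The engagement tier-specific comparison favours Campaign N throughout, but the pooled figures favour Campaign T. The question is whether to condition on engagement tier.
Engagement tier here is a post-treatment variable shaped by the campaign; conditioning on it would introduce bias rather than remove it. The overall comparison is the causal one.
Pooled: Campaign N 30.5% vs Campaign T 35.6%; Campaign T is higher overall.

Campaign T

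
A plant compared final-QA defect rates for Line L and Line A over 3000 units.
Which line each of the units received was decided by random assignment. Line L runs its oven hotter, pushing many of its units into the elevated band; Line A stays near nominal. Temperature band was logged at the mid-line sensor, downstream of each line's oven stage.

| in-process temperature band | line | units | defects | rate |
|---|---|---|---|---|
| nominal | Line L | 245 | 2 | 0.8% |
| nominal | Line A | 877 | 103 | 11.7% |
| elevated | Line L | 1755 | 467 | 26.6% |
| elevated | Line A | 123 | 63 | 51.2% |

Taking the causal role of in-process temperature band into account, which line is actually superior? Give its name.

Line A

In-process temperature band here is a post-treatment variable shaped by the line; conditioning on it would introduce bias rather than remove it. The overall comparison is the causal one.
Pooled: Line L 23.4% vs Line A 16.6%; Line A is lower overall.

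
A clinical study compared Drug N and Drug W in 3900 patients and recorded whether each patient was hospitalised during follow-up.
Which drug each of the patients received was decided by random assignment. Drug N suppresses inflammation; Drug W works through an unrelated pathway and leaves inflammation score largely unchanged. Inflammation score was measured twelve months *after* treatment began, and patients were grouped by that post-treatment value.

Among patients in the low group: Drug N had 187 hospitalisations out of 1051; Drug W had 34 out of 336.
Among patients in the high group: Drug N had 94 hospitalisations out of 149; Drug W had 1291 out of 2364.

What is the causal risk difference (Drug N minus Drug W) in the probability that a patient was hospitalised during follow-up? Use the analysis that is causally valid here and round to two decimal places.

Inflammation score is downstream of the drug. One should not condition on a consequence of treatment, so the overall rates are the right comparison.
The causal difference is the pooled difference: 0.234 − 0.491 = -0.257.

-0.26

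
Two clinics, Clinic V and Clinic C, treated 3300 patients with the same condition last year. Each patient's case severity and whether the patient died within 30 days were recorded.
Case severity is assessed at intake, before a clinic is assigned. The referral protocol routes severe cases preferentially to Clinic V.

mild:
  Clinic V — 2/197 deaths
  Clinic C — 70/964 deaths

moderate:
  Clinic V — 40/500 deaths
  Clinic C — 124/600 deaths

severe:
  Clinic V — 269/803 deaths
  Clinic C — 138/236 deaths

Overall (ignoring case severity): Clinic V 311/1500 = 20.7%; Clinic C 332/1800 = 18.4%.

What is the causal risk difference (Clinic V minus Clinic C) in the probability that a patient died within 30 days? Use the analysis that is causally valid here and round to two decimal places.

The stratified and pooled comparisons disagree (Clinic V wins within each case severity; Clinic C wins overall), so the answer turns on the causal role of case severity.
Since case severity is a pre-existing factor (not a product of the clinic) and it affects the outcome on its own, it is a confounder. The stratified rates, not the pooled rate, identify the causal effect.
Adjusting over the population distribution of case severity: 0.352·(0.010−0.073) + 0.333·(0.080−0.207) + 0.315·(0.335−0.585) = -0.143.

-0.14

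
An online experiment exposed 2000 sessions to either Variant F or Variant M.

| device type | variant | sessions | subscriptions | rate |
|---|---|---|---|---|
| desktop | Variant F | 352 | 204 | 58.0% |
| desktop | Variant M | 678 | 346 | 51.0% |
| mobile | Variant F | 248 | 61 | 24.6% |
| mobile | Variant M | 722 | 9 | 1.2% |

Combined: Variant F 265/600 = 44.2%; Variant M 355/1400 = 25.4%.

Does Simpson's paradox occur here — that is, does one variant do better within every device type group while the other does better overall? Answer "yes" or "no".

Within each device type level (desktop 58.0% vs 51.0%; mobile 24.6% vs 1.2%), Variant F has the higher rate every time. Pooled: 44.2% vs 25.4% — Variant F has the higher rate overall. They agree.

no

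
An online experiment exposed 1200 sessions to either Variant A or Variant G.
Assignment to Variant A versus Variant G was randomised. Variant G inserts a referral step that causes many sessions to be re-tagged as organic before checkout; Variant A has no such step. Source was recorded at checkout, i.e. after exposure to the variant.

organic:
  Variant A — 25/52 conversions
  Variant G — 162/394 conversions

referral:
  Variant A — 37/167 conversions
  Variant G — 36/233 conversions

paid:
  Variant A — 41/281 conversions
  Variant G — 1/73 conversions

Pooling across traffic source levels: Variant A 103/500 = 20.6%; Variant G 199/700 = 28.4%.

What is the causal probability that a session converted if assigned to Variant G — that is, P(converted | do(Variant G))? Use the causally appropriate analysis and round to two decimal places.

0.28

Variant A is higher inside every traffic source stratum but Variant G is higher in aggregate. Whether to stratify depends on how traffic source relates to the variant.
Traffic source is downstream of the variant. One should not condition on a consequence of treatment, so the overall rates are the right comparison.
So P(outcome | do(Variant G)) is just the pooled rate for Variant G: 199/700 = 0.284.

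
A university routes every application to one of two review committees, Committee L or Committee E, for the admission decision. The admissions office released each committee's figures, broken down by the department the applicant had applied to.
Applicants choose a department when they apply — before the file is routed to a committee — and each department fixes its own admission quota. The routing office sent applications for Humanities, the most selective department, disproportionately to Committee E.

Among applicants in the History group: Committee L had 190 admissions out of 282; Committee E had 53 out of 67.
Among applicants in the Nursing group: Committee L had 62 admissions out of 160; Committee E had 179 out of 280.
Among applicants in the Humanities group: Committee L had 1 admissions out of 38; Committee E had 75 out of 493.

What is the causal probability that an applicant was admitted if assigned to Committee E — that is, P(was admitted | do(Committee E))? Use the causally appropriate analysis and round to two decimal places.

Here department is a common cause — it drives both which review committee a case falls under and the outcome. The crude comparison mixes populations; the stratum-specific rates are the causally relevant ones.
Standardising Committee E to the population department mix: 0.264·53/67 + 0.333·179/280 + 0.402·75/493 = 0.483.

0.48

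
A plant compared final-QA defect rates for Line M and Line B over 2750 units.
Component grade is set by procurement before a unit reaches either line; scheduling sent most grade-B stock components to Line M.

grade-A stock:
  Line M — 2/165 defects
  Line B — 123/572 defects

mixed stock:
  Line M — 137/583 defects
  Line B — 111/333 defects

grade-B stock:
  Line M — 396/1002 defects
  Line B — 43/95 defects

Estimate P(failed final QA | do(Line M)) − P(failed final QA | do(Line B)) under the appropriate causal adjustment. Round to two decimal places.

-0.11

The component grade-specific comparison favours Line M throughout, but the pooled figures favour Line B. The question is whether to condition on component grade.
Component grade differs across lines for reasons unrelated to any effect of the line itself, and it separately predicts the outcome — a classic confounder. We must compare within component grade levels.
Adjusting over the population distribution of component grade: 0.268·(0.012−0.215) + 0.333·(0.235−0.333) + 0.399·(0.395−0.453) = -0.110.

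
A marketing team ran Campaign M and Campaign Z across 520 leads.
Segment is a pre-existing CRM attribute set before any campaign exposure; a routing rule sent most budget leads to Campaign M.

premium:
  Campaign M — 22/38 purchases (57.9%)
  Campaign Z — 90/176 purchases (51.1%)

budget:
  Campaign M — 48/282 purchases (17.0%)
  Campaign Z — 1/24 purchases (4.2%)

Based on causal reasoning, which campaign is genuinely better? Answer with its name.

Customer segment differs across campaigns for reasons unrelated to any effect of the campaign itself, and it separately predicts the outcome — a classic confounder. We must compare within customer segment levels.
Within each level — premium: 57.9% vs 51.1%; budget: 17.0% vs 4.2% — Campaign M is higher every time.

Campaign M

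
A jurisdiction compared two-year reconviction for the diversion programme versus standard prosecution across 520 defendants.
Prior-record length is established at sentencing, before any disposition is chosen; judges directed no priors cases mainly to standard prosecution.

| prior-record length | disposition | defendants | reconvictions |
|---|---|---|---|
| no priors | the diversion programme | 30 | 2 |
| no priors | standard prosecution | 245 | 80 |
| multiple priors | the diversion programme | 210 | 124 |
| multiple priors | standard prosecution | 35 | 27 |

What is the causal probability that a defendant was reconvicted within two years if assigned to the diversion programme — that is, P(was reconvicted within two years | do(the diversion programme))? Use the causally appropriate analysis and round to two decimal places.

0.31

Prior-record length is set before the disposition has any effect — it is not caused by the disposition — and it independently drives the outcome. That makes it a confounder, so the causal comparison is within prior-record length levels.
Standardising the diversion programme to the population prior-record length mix: 0.529·2/30 + 0.471·124/210 = 0.313.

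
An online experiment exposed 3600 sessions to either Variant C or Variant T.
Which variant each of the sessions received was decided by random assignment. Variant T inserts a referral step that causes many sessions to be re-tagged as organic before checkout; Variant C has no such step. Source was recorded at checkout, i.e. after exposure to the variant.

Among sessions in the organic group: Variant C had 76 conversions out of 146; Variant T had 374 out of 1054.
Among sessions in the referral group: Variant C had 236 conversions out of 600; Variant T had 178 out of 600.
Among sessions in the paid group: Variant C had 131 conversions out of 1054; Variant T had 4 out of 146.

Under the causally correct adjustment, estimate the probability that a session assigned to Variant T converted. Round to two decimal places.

Traffic source here is a post-treatment variable shaped by the variant; conditioning on it would introduce bias rather than remove it. The overall comparison is the causal one.
So P(outcome | do(Variant T)) is just the pooled rate for Variant T: 556/1800 = 0.309.

0.31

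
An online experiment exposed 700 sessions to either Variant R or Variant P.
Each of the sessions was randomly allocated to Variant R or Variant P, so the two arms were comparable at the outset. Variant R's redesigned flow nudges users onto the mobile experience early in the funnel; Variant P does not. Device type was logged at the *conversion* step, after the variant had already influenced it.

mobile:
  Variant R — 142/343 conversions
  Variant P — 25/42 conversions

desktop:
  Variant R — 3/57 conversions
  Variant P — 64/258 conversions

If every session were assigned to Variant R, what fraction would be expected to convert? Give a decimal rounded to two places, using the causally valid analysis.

0.36

Device type here is a post-treatment variable shaped by the variant; conditioning on it would introduce bias rather than remove it. The overall comparison is the causal one.
So P(outcome | do(Variant R)) is just the pooled rate for Variant R: 145/400 = 0.362.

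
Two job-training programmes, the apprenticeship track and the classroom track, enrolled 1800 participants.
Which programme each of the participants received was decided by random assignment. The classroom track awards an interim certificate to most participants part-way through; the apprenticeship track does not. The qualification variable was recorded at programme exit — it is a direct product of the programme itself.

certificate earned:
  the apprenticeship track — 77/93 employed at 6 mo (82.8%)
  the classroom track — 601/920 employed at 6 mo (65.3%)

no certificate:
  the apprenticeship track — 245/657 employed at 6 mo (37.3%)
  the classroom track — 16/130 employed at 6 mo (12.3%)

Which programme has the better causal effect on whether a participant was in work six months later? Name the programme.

the classroom track

Within every qualification attained during the programme level the apprenticeship track has the higher rate, yet pooled the classroom track does — Simpson's reversal.
Qualification attained during the programme is downstream of the programme. One should not condition on a consequence of treatment, so the overall rates are the right comparison.
Pooled: the apprenticeship track 42.9% vs the classroom track 58.8%; the classroom track is higher overall.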